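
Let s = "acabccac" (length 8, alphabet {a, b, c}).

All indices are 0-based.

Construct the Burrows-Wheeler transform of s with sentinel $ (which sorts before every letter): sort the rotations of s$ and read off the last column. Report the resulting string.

ccc$aaacb

rank  rotation   last
    0  $acabccac  c
    1  abccac$ac  c
    2  ac$acabcc  c
    3  acabccac$  $
    4  bccac$aca  a
    5  c$acabcca  a
    6  cabccac$a  a
    7  cac$acabc  c
    8  ccac$acab  b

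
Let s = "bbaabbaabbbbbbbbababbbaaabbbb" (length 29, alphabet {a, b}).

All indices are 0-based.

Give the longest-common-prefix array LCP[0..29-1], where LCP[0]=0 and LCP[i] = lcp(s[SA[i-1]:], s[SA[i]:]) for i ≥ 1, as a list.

rank | idx | suffix
   0 |  22 | aaabbbb
   1 |   2 | aabbaabbbbbbbbababbbaaabbbb
   2 |  23 | aabbbb
   3 |   6 | aabbbbbbbbababbbaaabbbb
   4 |  16 | ababbbaaabbbb
   5 |   3 | abbaabbbbbbbbababbbaaabbbb
   6 |  18 | abbbaaabbbb
   7 |  24 | abbbb
   8 |   7 | abbbbbbbbababbbaaabbbb
   9 |  28 | b
  10 |  21 | baaabbbb
  11 |   1 | baabbaabbbbbbbbababbbaaabbbb
  12 |   5 | baabbbbbbbbababbbaaabbbb
  13 |  15 | bababbbaaabbbb
  14 |  17 | babbbaaabbbb
  15 |  27 | bb
  16 |  20 | bbaaabbbb
  17 |   0 | bbaabbaabbbbbbbbababbbaaabbbb
  18 |   4 | bbaabbbbbbbbababbbaaabbbb
  19 |  14 | bbababbbaaabbbb
  20 |  26 | bbb
  21 |  19 | bbbaaabbbb
  22 |  13 | bbbababbbaaabbbb
  23 |  25 | bbbb
  24 |  12 | bbbbababbbaaabbbb
  25 |  11 | bbbbbababbbaaabbbb
  26 |  10 | bbbbbbababbbaaabbbb
  27 |   9 | bbbbbbbababbbaaabbbb
  28 |   8 | bbbbbbbbababbbaaabbbb

SA = [22, 2, 23, 6, 16, 3, 18, 24, 7, 28, 21, 1, 5, 15, 17, 27, 20, 0, 4, 14, 26, 19, 13, 25, 12, 11, 10, 9, 8]
[i] adj suffixes → lcp
  [1] 22/2 → 2 ('aa')
  [2] 2/23 → 4 ('aabb')
  [3] 23/6 → 6 ('aabbbb')
  [4] 6/16 → 1 ('a')
  [5] 16/3 → 2 ('ab')
  [6] 3/18 → 3 ('abb')
  [7] 18/24 → 4 ('abbb')
  [8] 24/7 → 5 ('abbbb')
  [9] 7/28 → 0 ('')
  [10] 28/21 → 1 ('b')
  [11] 21/1 → 3 ('baa')
  [12] 1/5 → 5 ('baabb')
  [13] 5/15 → 2 ('ba')
  [14] 15/17 → 3 ('bab')
  [15] 17/27 → 1 ('b')
  [16] 27/20 → 2 ('bb')
  [17] 20/0 → 4 ('bbaa')
  [18] 0/4 → 6 ('bbaabb')
  [19] 4/14 → 3 ('bba')
  [20] 14/26 → 2 ('bb')
  [21] 26/19 → 3 ('bbb')
  [22] 19/13 → 4 ('bbba')
  [23] 13/25 → 3 ('bbb')
  [24] 25/12 → 4 ('bbbb')
  [25] 12/11 → 4 ('bbbb')
  [26] 11/10 → 5 ('bbbbb')
  [27] 10/9 → 6 ('bbbbbb')
  [28] 9/8 → 7 ('bbbbbbb')

[0, 2, 4, 6, 1, 2, 3, 4, 5, 0, 1, 3, 5, 2, 3, 1, 2, 4, 6, 3, 2, 3, 4, 3, 4, 4, 5, 6, 7]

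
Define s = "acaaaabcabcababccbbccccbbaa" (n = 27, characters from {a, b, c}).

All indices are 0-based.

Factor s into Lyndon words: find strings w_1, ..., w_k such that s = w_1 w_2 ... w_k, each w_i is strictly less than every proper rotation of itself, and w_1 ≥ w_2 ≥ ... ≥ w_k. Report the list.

emit factor 1: 'ac' (i=0, period=2)
emit factor 2: 'aaaabcabcababccbbccccbb' (i=2, period=23)
emit factor 3: 'a' (i=25, period=1)
emit factor 4: 'a' (i=26, period=1)

["ac", "aaaabcabcababccbbccccbb", "a", "a"]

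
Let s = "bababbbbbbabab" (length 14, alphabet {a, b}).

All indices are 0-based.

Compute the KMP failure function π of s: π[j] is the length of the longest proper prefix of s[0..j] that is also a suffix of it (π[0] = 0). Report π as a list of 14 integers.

π[0] = 0
j=1 s[j]='a': π[1]=0 (border '')
j=2 s[j]='b': π[2]=1 (border 'b')
j=3 s[j]='a': π[3]=2 (border 'ba')
j=4 s[j]='b': π[4]=3 (border 'bab')
j=5 s[j]='b': k: 3→1→0; π[5]=1 (border 'b')
j=6 s[j]='b': k: 1→0; π[6]=1 (border 'b')
j=7 s[j]='b': k: 1→0; π[7]=1 (border 'b')
j=8 s[j]='b': k: 1→0; π[8]=1 (border 'b')
j=9 s[j]='b': k: 1→0; π[9]=1 (border 'b')
j=10 s[j]='a': π[10]=2 (border 'ba')
j=11 s[j]='b': π[11]=3 (border 'bab')
j=12 s[j]='a': π[12]=4 (border 'baba')
j=13 s[j]='b': π[13]=5 (border 'babab')

[0, 0, 1, 2, 3, 1, 1, 1, 1, 1, 2, 3, 4, 5]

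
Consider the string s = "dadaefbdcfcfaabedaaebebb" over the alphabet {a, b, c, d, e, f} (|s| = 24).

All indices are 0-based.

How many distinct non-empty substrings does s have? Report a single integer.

rank | idx | suffix
   0 |  12 | aabedaaebebb
   1 |  17 | aaebebb
   2 |  13 | abedaaebebb
   3 |   1 | adaefbdcfcfaabedaaebebb
   4 |  18 | aebebb
   5 |   3 | aefbdcfcfaabedaaebebb
   6 |  23 | b
   7 |  22 | bb
   8 |   6 | bdcfcfaabedaaebebb
   9 |  20 | bebb
  10 |  14 | bedaaebebb
  11 |  10 | cfaabedaaebebb
  12 |   8 | cfcfaabedaaebebb
  13 |  16 | daaebebb
  14 |   0 | dadaefbdcfcfaabedaaebebb
  15 |   2 | daefbdcfcfaabedaaebebb
  16 |   7 | dcfcfaabedaaebebb
  17 |  21 | ebb
  18 |  19 | ebebb
  19 |  15 | edaaebebb
  20 |   4 | efbdcfcfaabedaaebebb
  21 |  11 | faabedaaebebb
  22 |   5 | fbdcfcfaabedaaebebb
  23 |   9 | fcfaabedaaebebb

SA = [12, 17, 13, 1, 18, 3, 23, 22, 6, 20, 14, 10, 8, 16, 0, 2, 7, 21, 19, 15, 4, 11, 5, 9]
rank  pair      lcp
   1  s[12:],s[17:]  2  'aa'
   2  s[17:],s[13:]  1  'a'
   3  s[13:],s[1:]  1  'a'
   4  s[1:],s[18:]  1  'a'
   5  s[18:],s[3:]  2  'ae'
   6  s[3:],s[23:]  0  ''
   7  s[23:],s[22:]  1  'b'
   8  s[22:],s[6:]  1  'b'
   9  s[6:],s[20:]  1  'b'
  10  s[20:],s[14:]  2  'be'
  11  s[14:],s[10:]  0  ''
  12  s[10:],s[8:]  2  'cf'
  13  s[8:],s[16:]  0  ''
  14  s[16:],s[0:]  2  'da'
  15  s[0:],s[2:]  2  'da'
  16  s[2:],s[7:]  1  'd'
  17  s[7:],s[21:]  0  ''
  18  s[21:],s[19:]  2  'eb'
  19  s[19:],s[15:]  1  'e'
  20  s[15:],s[4:]  1  'e'
  21  s[4:],s[11:]  0  ''
  22  s[11:],s[5:]  1  'f'
  23  s[5:],s[9:]  1  'f'

n(n+1)/2 = 24·25/2 = 300
Σ LCP = 0 + 2 + 1 + 1 + 1 + 2 + 0 + 1 + 1 + 1 + 2 + 0 + 2 + 0 + 2 + 2 + 1 + 0 + 2 + 1 + 1 + 0 + 1 + 1 = 25
distinct = 300 − 25 = 275

275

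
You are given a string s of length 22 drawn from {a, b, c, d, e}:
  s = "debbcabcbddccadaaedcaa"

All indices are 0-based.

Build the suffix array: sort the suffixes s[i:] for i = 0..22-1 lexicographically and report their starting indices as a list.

[21, 20, 15, 5, 13, 16, 2, 3, 6, 8, 19, 4, 12, 7, 11, 14, 18, 10, 9, 0, 1, 17]

rank | idx | suffix
   0 |  21 | a
   1 |  20 | aa
   2 |  15 | aaedcaa
   3 |   5 | abcbddccadaaedcaa
   4 |  13 | adaaedcaa
   5 |  16 | aedcaa
   6 |   2 | bbcabcbddccadaaedcaa
   7 |   3 | bcabcbddccadaaedcaa
   8 |   6 | bcbddccadaaedcaa
   9 |   8 | bddccadaaedcaa
  10 |  19 | caa
  11 |   4 | cabcbddccadaaedcaa
  12 |  12 | cadaaedcaa
  13 |   7 | cbddccadaaedcaa
  14 |  11 | ccadaaedcaa
  15 |  14 | daaedcaa
  16 |  18 | dcaa
  17 |  10 | dccadaaedcaa
  18 |   9 | ddccadaaedcaa
  19 |   0 | debbcabcbddccadaaedcaa
  20 |   1 | ebbcabcbddccadaaedcaa
  21 |  17 | edcaa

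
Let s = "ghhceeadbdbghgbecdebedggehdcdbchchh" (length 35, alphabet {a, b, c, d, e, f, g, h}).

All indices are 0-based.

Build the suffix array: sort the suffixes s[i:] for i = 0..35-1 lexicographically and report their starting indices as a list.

rank→(start, suffix):
  0 → (6, 'adbdbghgbecdebedggehdcdbchchh')
  1 → (29, 'bchchh')
  2 → (8, 'bdbghgbecdebedggehdcdbchchh')
  3 → (14, 'becdebedggehdcdbchchh')
  4 → (19, 'bedggehdcdbchchh')
  5 → (10, 'bghgbecdebedggehdcdbchchh')
  6 → (27, 'cdbchchh')
  7 → (16, 'cdebedggehdcdbchchh')
  8 → (3, 'ceeadbdbghgbecdebedggehdcdbchchh')
  9 → (30, 'chchh')
  10 → (32, 'chh')
  11 → (28, 'dbchchh')
  12 → (7, 'dbdbghgbecdebedggehdcdbchchh')
  13 → (9, 'dbghgbecdebedggehdcdbchchh')
  14 → (26, 'dcdbchchh')
  15 → (17, 'debedggehdcdbchchh')
  16 → (21, 'dggehdcdbchchh')
  17 → (5, 'eadbdbghgbecdebedggehdcdbchchh')
  18 → (18, 'ebedggehdcdbchchh')
  19 → (15, 'ecdebedggehdcdbchchh')
  20 → (20, 'edggehdcdbchchh')
  21 → (4, 'eeadbdbghgbecdebedggehdcdbchchh')
  22 → (24, 'ehdcdbchchh')
  23 → (13, 'gbecdebedggehdcdbchchh')
  24 → (23, 'gehdcdbchchh')
  25 → (22, 'ggehdcdbchchh')
  26 → (11, 'ghgbecdebedggehdcdbchchh')
  27 → (0, 'ghhceeadbdbghgbecdebedggehdcdbchchh')
  28 → (34, 'h')
  29 → (2, 'hceeadbdbghgbecdebedggehdcdbchchh')
  30 → (31, 'hchh')
  31 → (25, 'hdcdbchchh')
  32 → (12, 'hgbecdebedggehdcdbchchh')
  33 → (33, 'hh')
  34 → (1, 'hhceeadbdbghgbecdebedggehdcdbchchh')

[6, 29, 8, 14, 19, 10, 27, 16, 3, 30, 32, 28, 7, 9, 26, 17, 21, 5, 18, 15, 20, 4, 24, 13, 23, 22, 11, 0, 34, 2, 31, 25, 12, 33, 1]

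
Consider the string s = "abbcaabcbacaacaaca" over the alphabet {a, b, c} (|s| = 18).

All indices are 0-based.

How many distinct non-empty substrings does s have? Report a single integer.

136

rank | idx | suffix
   0 |  17 | a
   1 |   4 | aabcbacaacaaca
   2 |  14 | aaca
   3 |  11 | aacaaca
   4 |   0 | abbcaabcbacaacaaca
   5 |   5 | abcbacaacaaca
   6 |  15 | aca
   7 |  12 | acaaca
   8 |   9 | acaacaaca
   9 |   8 | bacaacaaca
  10 |   1 | bbcaabcbacaacaaca
  11 |   2 | bcaabcbacaacaaca
  12 |   6 | bcbacaacaaca
  13 |  16 | ca
  14 |   3 | caabcbacaacaaca
  15 |  13 | caaca
  16 |  10 | caacaaca
  17 |   7 | cbacaacaaca

SA = [17, 4, 14, 11, 0, 5, 15, 12, 9, 8, 1, 2, 6, 16, 3, 13, 10, 7]
rank  pair      lcp
   1  s[17:],s[4:]  1  'a'
   2  s[4:],s[14:]  2  'aa'
   3  s[14:],s[11:]  4  'aaca'
   4  s[11:],s[0:]  1  'a'
   5  s[0:],s[5:]  2  'ab'
   6  s[5:],s[15:]  1  'a'
   7  s[15:],s[12:]  3  'aca'
   8  s[12:],s[9:]  6  'acaaca'
   9  s[9:],s[8:]  0  ''
  10  s[8:],s[1:]  1  'b'
  11  s[1:],s[2:]  1  'b'
  12  s[2:],s[6:]  2  'bc'
  13  s[6:],s[16:]  0  ''
  14  s[16:],s[3:]  2  'ca'
  15  s[3:],s[13:]  3  'caa'
  16  s[13:],s[10:]  5  'caaca'
  17  s[10:],s[7:]  1  'c'

n(n+1)/2 = 18·19/2 = 171
Σ LCP = 0 + 1 + 2 + 4 + 1 + 2 + 1 + 3 + 6 + 0 + 1 + 1 + 2 + 0 + 2 + 3 + 5 + 1 = 35
distinct = 171 − 35 = 136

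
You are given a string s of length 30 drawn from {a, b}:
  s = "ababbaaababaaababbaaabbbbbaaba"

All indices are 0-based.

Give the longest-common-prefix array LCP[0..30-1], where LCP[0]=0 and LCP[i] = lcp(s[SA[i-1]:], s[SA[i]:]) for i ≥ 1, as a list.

rank→(start, suffix):
  0 → (29, 'a')
  1 → (5, 'aaababaaababbaaabbbbbaaba')
  2 → (11, 'aaababbaaabbbbbaaba')
  3 → (18, 'aaabbbbbaaba')
  4 → (26, 'aaba')
  5 → (6, 'aababaaababbaaabbbbbaaba')
  6 → (12, 'aababbaaabbbbbaaba')
  7 → (19, 'aabbbbbaaba')
  8 → (27, 'aba')
  9 → (9, 'abaaababbaaabbbbbaaba')
  10 → (7, 'ababaaababbaaabbbbbaaba')
  11 → (0, 'ababbaaababaaababbaaabbbbbaaba')
  12 → (13, 'ababbaaabbbbbaaba')
  13 → (2, 'abbaaababaaababbaaabbbbbaaba')
  14 → (15, 'abbaaabbbbbaaba')
  15 → (20, 'abbbbbaaba')
  16 → (28, 'ba')
  17 → (4, 'baaababaaababbaaabbbbbaaba')
  18 → (10, 'baaababbaaabbbbbaaba')
  19 → (17, 'baaabbbbbaaba')
  20 → (25, 'baaba')
  21 → (8, 'babaaababbaaabbbbbaaba')
  22 → (1, 'babbaaababaaababbaaabbbbbaaba')
  23 → (14, 'babbaaabbbbbaaba')
  24 → (3, 'bbaaababaaababbaaabbbbbaaba')
  25 → (16, 'bbaaabbbbbaaba')
  26 → (24, 'bbaaba')
  27 → (23, 'bbbaaba')
  28 → (22, 'bbbbaaba')
  29 → (21, 'bbbbbaaba')

SA = [29, 5, 11, 18, 26, 6, 12, 19, 27, 9, 7, 0, 13, 2, 15, 20, 28, 4, 10, 17, 25, 8, 1, 14, 3, 16, 24, 23, 22, 21]
[i] adj suffixes → lcp
  [1] 29/5 → 1 ('a')
  [2] 5/11 → 6 ('aaabab')
  [3] 11/18 → 4 ('aaab')
  [4] 18/26 → 2 ('aa')
  [5] 26/6 → 4 ('aaba')
  [6] 6/12 → 5 ('aabab')
  [7] 12/19 → 3 ('aab')
  [8] 19/27 → 1 ('a')
  [9] 27/9 → 3 ('aba')
  [10] 9/7 → 3 ('aba')
  [11] 7/0 → 4 ('abab')
  [12] 0/13 → 9 ('ababbaaab')
  [13] 13/2 → 2 ('ab')
  [14] 2/15 → 7 ('abbaaab')
  [15] 15/20 → 3 ('abb')
  [16] 20/28 → 0 ('')
  [17] 28/4 → 2 ('ba')
  [18] 4/10 → 7 ('baaabab')
  [19] 10/17 → 5 ('baaab')
  [20] 17/25 → 3 ('baa')
  [21] 25/8 → 2 ('ba')
  [22] 8/1 → 3 ('bab')
  [23] 1/14 → 8 ('babbaaab')
  [24] 14/3 → 1 ('b')
  [25] 3/16 → 6 ('bbaaab')
  [26] 16/24 → 4 ('bbaa')
  [27] 24/23 → 2 ('bb')
  [28] 23/22 → 3 ('bbb')
  [29] 22/21 → 4 ('bbbb')

[0, 1, 6, 4, 2, 4, 5, 3, 1, 3, 3, 4, 9, 2, 7, 3, 0, 2, 7, 5, 3, 2, 3, 8, 1, 6, 4, 2, 3, 4]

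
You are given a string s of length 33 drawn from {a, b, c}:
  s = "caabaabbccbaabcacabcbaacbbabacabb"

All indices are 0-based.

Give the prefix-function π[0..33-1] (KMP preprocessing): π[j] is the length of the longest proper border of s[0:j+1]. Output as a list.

[0, 0, 0, 0, 0, 0, 0, 0, 1, 1, 0, 0, 0, 0, 1, 2, 1, 2, 0, 1, 0, 0, 0, 1, 0, 0, 0, 0, 0, 1, 2, 0, 0]

π[0] = 0
j=1 s[j]='a': π[1]=0 (border '')
j=2 s[j]='a': π[2]=0 (border '')
j=3 s[j]='b': π[3]=0 (border '')
j=4 s[j]='a': π[4]=0 (border '')
j=5 s[j]='a': π[5]=0 (border '')
j=6 s[j]='b': π[6]=0 (border '')
j=7 s[j]='b': π[7]=0 (border '')
j=8 s[j]='c': π[8]=1 (border 'c')
j=9 s[j]='c': k: 1→0; π[9]=1 (border 'c')
j=10 s[j]='b': k: 1→0; π[10]=0 (border '')
j=11 s[j]='a': π[11]=0 (border '')
j=12 s[j]='a': π[12]=0 (border '')
j=13 s[j]='b': π[13]=0 (border '')
j=14 s[j]='c': π[14]=1 (border 'c')
j=15 s[j]='a': π[15]=2 (border 'ca')
j=16 s[j]='c': k: 2→0; π[16]=1 (border 'c')
j=17 s[j]='a': π[17]=2 (border 'ca')
j=18 s[j]='b': k: 2→0; π[18]=0 (border '')
j=19 s[j]='c': π[19]=1 (border 'c')
j=20 s[j]='b': k: 1→0; π[20]=0 (border '')
j=21 s[j]='a': π[21]=0 (border '')
j=22 s[j]='a': π[22]=0 (border '')
j=23 s[j]='c': π[23]=1 (border 'c')
j=24 s[j]='b': k: 1→0; π[24]=0 (border '')
j=25 s[j]='b': π[25]=0 (border '')
j=26 s[j]='a': π[26]=0 (border '')
j=27 s[j]='b': π[27]=0 (border '')
j=28 s[j]='a': π[28]=0 (border '')
j=29 s[j]='c': π[29]=1 (border 'c')
j=30 s[j]='a': π[30]=2 (border 'ca')
j=31 s[j]='b': k: 2→0; π[31]=0 (border '')
j=32 s[j]='b': π[32]=0 (border '')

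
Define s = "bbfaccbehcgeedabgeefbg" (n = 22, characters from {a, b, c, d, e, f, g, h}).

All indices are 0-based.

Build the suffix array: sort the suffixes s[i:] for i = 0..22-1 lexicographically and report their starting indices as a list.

rank→(start, suffix):
  0 → (14, 'abgeefbg')
  1 → (3, 'accbehcgeedabgeefbg')
  2 → (0, 'bbfaccbehcgeedabgeefbg')
  3 → (6, 'behcgeedabgeefbg')
  4 → (1, 'bfaccbehcgeedabgeefbg')
  5 → (20, 'bg')
  6 → (15, 'bgeefbg')
  7 → (5, 'cbehcgeedabgeefbg')
  8 → (4, 'ccbehcgeedabgeefbg')
  9 → (9, 'cgeedabgeefbg')
  10 → (13, 'dabgeefbg')
  11 → (12, 'edabgeefbg')
  12 → (11, 'eedabgeefbg')
  13 → (17, 'eefbg')
  14 → (18, 'efbg')
  15 → (7, 'ehcgeedabgeefbg')
  16 → (2, 'faccbehcgeedabgeefbg')
  17 → (19, 'fbg')
  18 → (21, 'g')
  19 → (10, 'geedabgeefbg')
  20 → (16, 'geefbg')
  21 → (8, 'hcgeedabgeefbg')

[14, 3, 0, 6, 1, 20, 15, 5, 4, 9, 13, 12, 11, 17, 18, 7, 2, 19, 21, 10, 16, 8]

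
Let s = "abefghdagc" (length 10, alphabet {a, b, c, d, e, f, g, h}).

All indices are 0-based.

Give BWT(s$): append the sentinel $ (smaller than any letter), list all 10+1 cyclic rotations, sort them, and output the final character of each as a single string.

rank  rotation     last
    0  $abefghdagc  c
    1  abefghdagc$  $
    2  agc$abefghd  d
    3  befghdagc$a  a
    4  c$abefghdag  g
    5  dagc$abefgh  h
    6  efghdagc$ab  b
    7  fghdagc$abe  e
    8  gc$abefghda  a
    9  ghdagc$abef  f
   10  hdagc$abefg  g

c$daghbeafg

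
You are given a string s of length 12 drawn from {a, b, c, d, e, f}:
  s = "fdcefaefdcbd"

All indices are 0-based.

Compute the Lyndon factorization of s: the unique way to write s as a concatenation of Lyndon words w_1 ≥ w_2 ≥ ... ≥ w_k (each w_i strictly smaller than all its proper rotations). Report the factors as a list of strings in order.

["f", "d", "cef", "aefdcbd"]

emit factor 1: 'f' (i=0, period=1)
emit factor 2: 'd' (i=1, period=1)
emit factor 3: 'cef' (i=2, period=3)
emit factor 4: 'aefdcbd' (i=5, period=7)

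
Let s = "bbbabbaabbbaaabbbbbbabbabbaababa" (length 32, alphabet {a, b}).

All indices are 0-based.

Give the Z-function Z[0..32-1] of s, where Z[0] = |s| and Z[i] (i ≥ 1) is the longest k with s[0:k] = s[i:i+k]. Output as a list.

Z[0]=32
i=1: i≥r, start 0; Z[1]=2 extend→box=[1,3)
i=2: min(r-i=1, Z[1]=2)=1; Z[2]=1
i=3: i≥r, start 0; Z[3]=0
i=4: i≥r, start 0; Z[4]=2 extend→box=[4,6)
i=5: min(r-i=1, Z[1]=2)=1; Z[5]=1
i=6: i≥r, start 0; Z[6]=0
i=7: i≥r, start 0; Z[7]=0
i=8: i≥r, start 0; Z[8]=4 extend→box=[8,12)
i=9: min(r-i=3, Z[1]=2)=2; Z[9]=2
i=10: min(r-i=2, Z[2]=1)=1; Z[10]=1
i=11: min(r-i=1, Z[3]=0)=0; Z[11]=0
i=12: i≥r, start 0; Z[12]=0
i=13: i≥r, start 0; Z[13]=0
i=14: i≥r, start 0; Z[14]=3 extend→box=[14,17)
i=15: min(r-i=2, Z[1]=2)=2; Z[15]=3 extend→box=[15,18)
i=16: min(r-i=2, Z[1]=2)=2; Z[16]=3 extend→box=[16,19)
i=17: min(r-i=2, Z[1]=2)=2; Z[17]=7 extend→box=[17,24)
i=18: min(r-i=6, Z[1]=2)=2; Z[18]=2
i=19: min(r-i=5, Z[2]=1)=1; Z[19]=1
i=20: min(r-i=4, Z[3]=0)=0; Z[20]=0
i=21: min(r-i=3, Z[4]=2)=2; Z[21]=2
i=22: min(r-i=2, Z[5]=1)=1; Z[22]=1
i=23: min(r-i=1, Z[6]=0)=0; Z[23]=0
i=24: i≥r, start 0; Z[24]=2 extend→box=[24,26)
i=25: min(r-i=1, Z[1]=2)=1; Z[25]=1
i=26: i≥r, start 0; Z[26]=0
i=27: i≥r, start 0; Z[27]=0
i=28: i≥r, start 0; Z[28]=1 extend→box=[28,29)
i=29: i≥r, start 0; Z[29]=0
i=30: i≥r, start 0; Z[30]=1 extend→box=[30,31)
i=31: i≥r, start 0; Z[31]=0

[32, 2, 1, 0, 2, 1, 0, 0, 4, 2, 1, 0, 0, 0, 3, 3, 3, 7, 2, 1, 0, 2, 1, 0, 2, 1, 0, 0, 1, 0, 1, 0]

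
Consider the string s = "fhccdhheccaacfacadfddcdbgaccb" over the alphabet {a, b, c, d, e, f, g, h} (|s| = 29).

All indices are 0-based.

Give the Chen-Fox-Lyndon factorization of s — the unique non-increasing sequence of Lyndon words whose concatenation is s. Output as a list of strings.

emit factor 1: 'fh' (i=0, period=2)
emit factor 2: 'ccdhhe' (i=2, period=6)
emit factor 3: 'c' (i=8, period=1)
emit factor 4: 'c' (i=9, period=1)
emit factor 5: 'aacfacadfddcdbgaccb' (i=10, period=19)

["fh", "ccdhhe", "c", "c", "aacfacadfddcdbgaccb"]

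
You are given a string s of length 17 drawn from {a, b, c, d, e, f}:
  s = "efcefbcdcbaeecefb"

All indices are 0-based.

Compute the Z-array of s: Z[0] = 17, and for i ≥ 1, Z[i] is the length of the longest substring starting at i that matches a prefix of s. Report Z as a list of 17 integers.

[17, 0, 0, 2, 0, 0, 0, 0, 0, 0, 0, 1, 1, 0, 2, 0, 0]

Z[0]=17
i=1: fresh scan; Z[1]=0
i=2: fresh scan; Z[2]=0
i=3: fresh scan; Z[3]=2 extend→box=[3,5)
i=4: min(r-i=1, Z[1]=0)=0; Z[4]=0
i=5: fresh scan; Z[5]=0
i=6: fresh scan; Z[6]=0
i=7: fresh scan; Z[7]=0
i=8: fresh scan; Z[8]=0
i=9: fresh scan; Z[9]=0
i=10: fresh scan; Z[10]=0
i=11: fresh scan; Z[11]=1 extend→box=[11,12)
i=12: fresh scan; Z[12]=1 extend→box=[12,13)
i=13: fresh scan; Z[13]=0
i=14: fresh scan; Z[14]=2 extend→box=[14,16)
i=15: min(r-i=1, Z[1]=0)=0; Z[15]=0
i=16: fresh scan; Z[16]=0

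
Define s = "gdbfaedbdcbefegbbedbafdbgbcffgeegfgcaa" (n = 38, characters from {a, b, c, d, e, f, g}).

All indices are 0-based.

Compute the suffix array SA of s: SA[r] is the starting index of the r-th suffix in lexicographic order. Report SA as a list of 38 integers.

[37, 36, 4, 20, 19, 15, 25, 7, 16, 10, 2, 23, 35, 9, 26, 18, 6, 1, 22, 8, 17, 5, 30, 11, 13, 31, 3, 21, 12, 27, 33, 28, 14, 24, 34, 0, 29, 32]

rank | idx | suffix
   0 |  37 | a
   1 |  36 | aa
   2 |   4 | aedbdcbefegbbedbafdbgbcffgeegfgcaa
   3 |  20 | afdbgbcffgeegfgcaa
   4 |  19 | bafdbgbcffgeegfgcaa
   5 |  15 | bbedbafdbgbcffgeegfgcaa
   6 |  25 | bcffgeegfgcaa
   7 |   7 | bdcbefegbbedbafdbgbcffgeegfgcaa
   8 |  16 | bedbafdbgbcffgeegfgcaa
   9 |  10 | befegbbedbafdbgbcffgeegfgcaa
  10 |   2 | bfaedbdcbefegbbedbafdbgbcffgeegfgcaa
  11 |  23 | bgbcffgeegfgcaa
  12 |  35 | caa
  13 |   9 | cbefegbbedbafdbgbcffgeegfgcaa
  14 |  26 | cffgeegfgcaa
  15 |  18 | dbafdbgbcffgeegfgcaa
  16 |   6 | dbdcbefegbbedbafdbgbcffgeegfgcaa
  17 |   1 | dbfaedbdcbefegbbedbafdbgbcffgeegfgcaa
  18 |  22 | dbgbcffgeegfgcaa
  19 |   8 | dcbefegbbedbafdbgbcffgeegfgcaa
  20 |  17 | edbafdbgbcffgeegfgcaa
  21 |   5 | edbdcbefegbbedbafdbgbcffgeegfgcaa
  22 |  30 | eegfgcaa
  23 |  11 | efegbbedbafdbgbcffgeegfgcaa
  24 |  13 | egbbedbafdbgbcffgeegfgcaa
  25 |  31 | egfgcaa
  26 |   3 | faedbdcbefegbbedbafdbgbcffgeegfgcaa
  27 |  21 | fdbgbcffgeegfgcaa
  28 |  12 | fegbbedbafdbgbcffgeegfgcaa
  29 |  27 | ffgeegfgcaa
  30 |  33 | fgcaa
  31 |  28 | fgeegfgcaa
  32 |  14 | gbbedbafdbgbcffgeegfgcaa
  33 |  24 | gbcffgeegfgcaa
  34 |  34 | gcaa
  35 |   0 | gdbfaedbdcbefegbbedbafdbgbcffgeegfgcaa
  36 |  29 | geegfgcaa
  37 |  32 | gfgcaa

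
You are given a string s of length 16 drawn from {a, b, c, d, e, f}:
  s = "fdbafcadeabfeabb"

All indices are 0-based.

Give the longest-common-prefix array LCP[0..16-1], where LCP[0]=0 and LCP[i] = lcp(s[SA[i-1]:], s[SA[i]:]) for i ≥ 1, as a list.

[0, 2, 1, 1, 0, 1, 1, 1, 0, 0, 1, 0, 3, 0, 1, 1]

sorted suffixes:
  #0 SA[0]=13  'abb'
  #1 SA[1]=9  'abfeabb'
  #2 SA[2]=6  'adeabfeabb'
  #3 SA[3]=3  'afcadeabfeabb'
  #4 SA[4]=15  'b'
  #5 SA[5]=2  'bafcadeabfeabb'
  #6 SA[6]=14  'bb'
  #7 SA[7]=10  'bfeabb'
  #8 SA[8]=5  'cadeabfeabb'
  #9 SA[9]=1  'dbafcadeabfeabb'
  #10 SA[10]=7  'deabfeabb'
  #11 SA[11]=12  'eabb'
  #12 SA[12]=8  'eabfeabb'
  #13 SA[13]=4  'fcadeabfeabb'
  #14 SA[14]=0  'fdbafcadeabfeabb'
  #15 SA[15]=11  'feabb'

SA = [13, 9, 6, 3, 15, 2, 14, 10, 5, 1, 7, 12, 8, 4, 0, 11]
i: (SA[i-1],SA[i]) lcp shared
  1: (13,9) 2 'ab'
  2: (9,6) 1 'a'
  3: (6,3) 1 'a'
  4: (3,15) 0 ''
  5: (15,2) 1 'b'
  6: (2,14) 1 'b'
  7: (14,10) 1 'b'
  8: (10,5) 0 ''
  9: (5,1) 0 ''
  10: (1,7) 1 'd'
  11: (7,12) 0 ''
  12: (12,8) 3 'eab'
  13: (8,4) 0 ''
  14: (4,0) 1 'f'
  15: (0,11) 1 'f'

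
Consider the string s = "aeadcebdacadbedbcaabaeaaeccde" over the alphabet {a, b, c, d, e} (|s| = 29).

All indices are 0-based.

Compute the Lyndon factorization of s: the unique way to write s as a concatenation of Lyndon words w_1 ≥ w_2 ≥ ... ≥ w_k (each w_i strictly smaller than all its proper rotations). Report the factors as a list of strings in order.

["ae", "adcebd", "acadbedbc", "aabaeaaeccde"]

emit factor 1: 'ae' (i=0, period=2)
emit factor 2: 'adcebd' (i=2, period=6)
emit factor 3: 'acadbedbc' (i=8, period=9)
emit factor 4: 'aabaeaaeccde' (i=17, period=12)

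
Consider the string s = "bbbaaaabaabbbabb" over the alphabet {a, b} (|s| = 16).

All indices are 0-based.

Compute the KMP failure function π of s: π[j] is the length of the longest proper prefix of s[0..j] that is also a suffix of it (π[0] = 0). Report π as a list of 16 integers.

π[0] = 0
j=1 s[j]='b': π[1]=1 (border 'b')
j=2 s[j]='b': π[2]=2 (border 'bb')
j=3 s[j]='a': k: 2→1→0; π[3]=0 (border '')
j=4 s[j]='a': π[4]=0 (border '')
j=5 s[j]='a': π[5]=0 (border '')
j=6 s[j]='a': π[6]=0 (border '')
j=7 s[j]='b': π[7]=1 (border 'b')
j=8 s[j]='a': k: 1→0; π[8]=0 (border '')
j=9 s[j]='a': π[9]=0 (border '')
j=10 s[j]='b': π[10]=1 (border 'b')
j=11 s[j]='b': π[11]=2 (border 'bb')
j=12 s[j]='b': π[12]=3 (border 'bbb')
j=13 s[j]='a': π[13]=4 (border 'bbba')
j=14 s[j]='b': k: 4→0; π[14]=1 (border 'b')
j=15 s[j]='b': π[15]=2 (border 'bb')

[0, 1, 2, 0, 0, 0, 0, 1, 0, 0, 1, 2, 3, 4, 1, 2]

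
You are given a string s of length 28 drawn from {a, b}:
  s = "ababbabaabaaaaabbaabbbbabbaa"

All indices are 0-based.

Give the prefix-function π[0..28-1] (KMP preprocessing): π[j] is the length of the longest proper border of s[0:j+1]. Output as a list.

[0, 0, 1, 2, 0, 1, 2, 3, 1, 2, 3, 1, 1, 1, 1, 2, 0, 1, 1, 2, 0, 0, 0, 1, 2, 0, 1, 1]

π[0] = 0
j=1 s[j]='b': π[1]=0 (border '')
j=2 s[j]='a': π[2]=1 (border 'a')
j=3 s[j]='b': π[3]=2 (border 'ab')
j=4 s[j]='b': k: 2→0; π[4]=0 (border '')
j=5 s[j]='a': π[5]=1 (border 'a')
j=6 s[j]='b': π[6]=2 (border 'ab')
j=7 s[j]='a': π[7]=3 (border 'aba')
j=8 s[j]='a': k: 3→1→0; π[8]=1 (border 'a')
j=9 s[j]='b': π[9]=2 (border 'ab')
j=10 s[j]='a': π[10]=3 (border 'aba')
j=11 s[j]='a': k: 3→1→0; π[11]=1 (border 'a')
j=12 s[j]='a': k: 1→0; π[12]=1 (border 'a')
j=13 s[j]='a': k: 1→0; π[13]=1 (border 'a')
j=14 s[j]='a': k: 1→0; π[14]=1 (border 'a')
j=15 s[j]='b': π[15]=2 (border 'ab')
j=16 s[j]='b': k: 2→0; π[16]=0 (border '')
j=17 s[j]='a': π[17]=1 (border 'a')
j=18 s[j]='a': k: 1→0; π[18]=1 (border 'a')
j=19 s[j]='b': π[19]=2 (border 'ab')
j=20 s[j]='b': k: 2→0; π[20]=0 (border '')
j=21 s[j]='b': π[21]=0 (border '')
j=22 s[j]='b': π[22]=0 (border '')
j=23 s[j]='a': π[23]=1 (border 'a')
j=24 s[j]='b': π[24]=2 (border 'ab')
j=25 s[j]='b': k: 2→0; π[25]=0 (border '')
j=26 s[j]='a': π[26]=1 (border 'a')
j=27 s[j]='a': k: 1→0; π[27]=1 (border 'a')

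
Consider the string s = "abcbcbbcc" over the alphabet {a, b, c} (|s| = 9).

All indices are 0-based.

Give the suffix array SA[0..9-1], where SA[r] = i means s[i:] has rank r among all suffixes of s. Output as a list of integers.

[0, 5, 3, 1, 6, 8, 4, 2, 7]

rank→(start, suffix):
  0 → (0, 'abcbcbbcc')
  1 → (5, 'bbcc')
  2 → (3, 'bcbbcc')
  3 → (1, 'bcbcbbcc')
  4 → (6, 'bcc')
  5 → (8, 'c')
  6 → (4, 'cbbcc')
  7 → (2, 'cbcbbcc')
  8 → (7, 'cc')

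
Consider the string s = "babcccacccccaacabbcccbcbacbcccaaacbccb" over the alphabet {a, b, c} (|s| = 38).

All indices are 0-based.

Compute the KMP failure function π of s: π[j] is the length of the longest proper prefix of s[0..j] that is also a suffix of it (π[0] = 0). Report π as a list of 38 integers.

π[0] = 0
j=1 s[j]='a': π[1]=0 (border '')
j=2 s[j]='b': π[2]=1 (border 'b')
j=3 s[j]='c': k: 1→0; π[3]=0 (border '')
j=4 s[j]='c': π[4]=0 (border '')
j=5 s[j]='c': π[5]=0 (border '')
j=6 s[j]='a': π[6]=0 (border '')
j=7 s[j]='c': π[7]=0 (border '')
j=8 s[j]='c': π[8]=0 (border '')
j=9 s[j]='c': π[9]=0 (border '')
j=10 s[j]='c': π[10]=0 (border '')
j=11 s[j]='c': π[11]=0 (border '')
j=12 s[j]='a': π[12]=0 (border '')
j=13 s[j]='a': π[13]=0 (border '')
j=14 s[j]='c': π[14]=0 (border '')
j=15 s[j]='a': π[15]=0 (border '')
j=16 s[j]='b': π[16]=1 (border 'b')
j=17 s[j]='b': k: 1→0; π[17]=1 (border 'b')
j=18 s[j]='c': k: 1→0; π[18]=0 (border '')
j=19 s[j]='c': π[19]=0 (border '')
j=20 s[j]='c': π[20]=0 (border '')
j=21 s[j]='b': π[21]=1 (border 'b')
j=22 s[j]='c': k: 1→0; π[22]=0 (border '')
j=23 s[j]='b': π[23]=1 (border 'b')
j=24 s[j]='a': π[24]=2 (border 'ba')
j=25 s[j]='c': k: 2→0; π[25]=0 (border '')
j=26 s[j]='b': π[26]=1 (border 'b')
j=27 s[j]='c': k: 1→0; π[27]=0 (border '')
j=28 s[j]='c': π[28]=0 (border '')
j=29 s[j]='c': π[29]=0 (border '')
j=30 s[j]='a': π[30]=0 (border '')
j=31 s[j]='a': π[31]=0 (border '')
j=32 s[j]='a': π[32]=0 (border '')
j=33 s[j]='c': π[33]=0 (border '')
j=34 s[j]='b': π[34]=1 (border 'b')
j=35 s[j]='c': k: 1→0; π[35]=0 (border '')
j=36 s[j]='c': π[36]=0 (border '')
j=37 s[j]='b': π[37]=1 (border 'b')

[0, 0, 1, 0, 0, 0, 0, 0, 0, 0, 0, 0, 0, 0, 0, 0, 1, 1, 0, 0, 0, 1, 0, 1, 2, 0, 1, 0, 0, 0, 0, 0, 0, 0, 1, 0, 0, 1]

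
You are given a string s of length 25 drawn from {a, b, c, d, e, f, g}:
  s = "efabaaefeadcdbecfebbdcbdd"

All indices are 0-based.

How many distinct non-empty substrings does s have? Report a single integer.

302

rank→(start, suffix):
  0 → (4, 'aaefeadcdbecfebbdcbdd')
  1 → (2, 'abaaefeadcdbecfebbdcbdd')
  2 → (9, 'adcdbecfebbdcbdd')
  3 → (5, 'aefeadcdbecfebbdcbdd')
  4 → (3, 'baaefeadcdbecfebbdcbdd')
  5 → (18, 'bbdcbdd')
  6 → (19, 'bdcbdd')
  7 → (22, 'bdd')
  8 → (13, 'becfebbdcbdd')
  9 → (21, 'cbdd')
  10 → (11, 'cdbecfebbdcbdd')
  11 → (15, 'cfebbdcbdd')
  12 → (24, 'd')
  13 → (12, 'dbecfebbdcbdd')
  14 → (20, 'dcbdd')
  15 → (10, 'dcdbecfebbdcbdd')
  16 → (23, 'dd')
  17 → (8, 'eadcdbecfebbdcbdd')
  18 → (17, 'ebbdcbdd')
  19 → (14, 'ecfebbdcbdd')
  20 → (0, 'efabaaefeadcdbecfebbdcbdd')
  21 → (6, 'efeadcdbecfebbdcbdd')
  22 → (1, 'fabaaefeadcdbecfebbdcbdd')
  23 → (7, 'feadcdbecfebbdcbdd')
  24 → (16, 'febbdcbdd')

SA = [4, 2, 9, 5, 3, 18, 19, 22, 13, 21, 11, 15, 24, 12, 20, 10, 23, 8, 17, 14, 0, 6, 1, 7, 16]
[i] adj suffixes → lcp
  [1] 4/2 → 1 ('a')
  [2] 2/9 → 1 ('a')
  [3] 9/5 → 1 ('a')
  [4] 5/3 → 0 ('')
  [5] 3/18 → 1 ('b')
  [6] 18/19 → 1 ('b')
  [7] 19/22 → 2 ('bd')
  [8] 22/13 → 1 ('b')
  [9] 13/21 → 0 ('')
  [10] 21/11 → 1 ('c')
  [11] 11/15 → 1 ('c')
  [12] 15/24 → 0 ('')
  [13] 24/12 → 1 ('d')
  [14] 12/20 → 1 ('d')
  [15] 20/10 → 2 ('dc')
  [16] 10/23 → 1 ('d')
  [17] 23/8 → 0 ('')
  [18] 8/17 → 1 ('e')
  [19] 17/14 → 1 ('e')
  [20] 14/0 → 1 ('e')
  [21] 0/6 → 2 ('ef')
  [22] 6/1 → 0 ('')
  [23] 1/7 → 1 ('f')
  [24] 7/16 → 2 ('fe')

n(n+1)/2 = 25·26/2 = 325
Σ LCP = 0 + 1 + 1 + 1 + 0 + 1 + 1 + 2 + 1 + 0 + 1 + 1 + 0 + 1 + 1 + 2 + 1 + 0 + 1 + 1 + 1 + 2 + 0 + 1 + 2 = 23
distinct = 325 − 23 = 302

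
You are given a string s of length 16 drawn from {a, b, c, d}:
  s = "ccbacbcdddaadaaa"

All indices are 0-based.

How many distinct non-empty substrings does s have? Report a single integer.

118

rank | idx | suffix
   0 |  15 | a
   1 |  14 | aa
   2 |  13 | aaa
   3 |  10 | aadaaa
   4 |   3 | acbcdddaadaaa
   5 |  11 | adaaa
   6 |   2 | bacbcdddaadaaa
   7 |   5 | bcdddaadaaa
   8 |   1 | cbacbcdddaadaaa
   9 |   4 | cbcdddaadaaa
  10 |   0 | ccbacbcdddaadaaa
  11 |   6 | cdddaadaaa
  12 |  12 | daaa
  13 |   9 | daadaaa
  14 |   8 | ddaadaaa
  15 |   7 | dddaadaaa

SA = [15, 14, 13, 10, 3, 11, 2, 5, 1, 4, 0, 6, 12, 9, 8, 7]
rank  pair      lcp
   1  s[15:],s[14:]  1  'a'
   2  s[14:],s[13:]  2  'aa'
   3  s[13:],s[10:]  2  'aa'
   4  s[10:],s[3:]  1  'a'
   5  s[3:],s[11:]  1  'a'
   6  s[11:],s[2:]  0  ''
   7  s[2:],s[5:]  1  'b'
   8  s[5:],s[1:]  0  ''
   9  s[1:],s[4:]  2  'cb'
  10  s[4:],s[0:]  1  'c'
  11  s[0:],s[6:]  1  'c'
  12  s[6:],s[12:]  0  ''
  13  s[12:],s[9:]  3  'daa'
  14  s[9:],s[8:]  1  'd'
  15  s[8:],s[7:]  2  'dd'

n(n+1)/2 = 16·17/2 = 136
Σ LCP = 0 + 1 + 2 + 2 + 1 + 1 + 0 + 1 + 0 + 2 + 1 + 1 + 0 + 3 + 1 + 2 = 18
distinct = 136 − 18 = 118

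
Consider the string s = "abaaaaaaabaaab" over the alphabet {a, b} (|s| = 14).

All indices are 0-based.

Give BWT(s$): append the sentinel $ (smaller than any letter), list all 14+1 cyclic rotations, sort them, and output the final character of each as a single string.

rank  rotation         last
    0  $abaaaaaaabaaab  b
    1  aaaaaaabaaab$ab  b
    2  aaaaaabaaab$aba  a
    3  aaaaabaaab$abaa  a
    4  aaaabaaab$abaaa  a
    5  aaab$abaaaaaaab  b
    6  aaabaaab$abaaaa  a
    7  aab$abaaaaaaaba  a
    8  aabaaab$abaaaaa  a
    9  ab$abaaaaaaabaa  a
   10  abaaaaaaabaaab$  $
   11  abaaab$abaaaaaa  a
   12  b$abaaaaaaabaaa  a
   13  baaaaaaabaaab$a  a
   14  baaab$abaaaaaaa  a

bbaaabaaaa$aaaa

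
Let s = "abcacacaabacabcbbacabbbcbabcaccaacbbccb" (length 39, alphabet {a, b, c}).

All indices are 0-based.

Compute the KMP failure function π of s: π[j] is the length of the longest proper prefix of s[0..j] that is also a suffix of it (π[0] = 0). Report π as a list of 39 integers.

[0, 0, 0, 1, 0, 1, 0, 1, 1, 2, 1, 0, 1, 2, 3, 0, 0, 1, 0, 1, 2, 0, 0, 0, 0, 1, 2, 3, 4, 5, 0, 1, 1, 0, 0, 0, 0, 0, 0]

π[0] = 0
j=1 s[j]='b': π[1]=0 (border '')
j=2 s[j]='c': π[2]=0 (border '')
j=3 s[j]='a': π[3]=1 (border 'a')
j=4 s[j]='c': k: 1→0; π[4]=0 (border '')
j=5 s[j]='a': π[5]=1 (border 'a')
j=6 s[j]='c': k: 1→0; π[6]=0 (border '')
j=7 s[j]='a': π[7]=1 (border 'a')
j=8 s[j]='a': k: 1→0; π[8]=1 (border 'a')
j=9 s[j]='b': π[9]=2 (border 'ab')
j=10 s[j]='a': k: 2→0; π[10]=1 (border 'a')
j=11 s[j]='c': k: 1→0; π[11]=0 (border '')
j=12 s[j]='a': π[12]=1 (border 'a')
j=13 s[j]='b': π[13]=2 (border 'ab')
j=14 s[j]='c': π[14]=3 (border 'abc')
j=15 s[j]='b': k: 3→0; π[15]=0 (border '')
j=16 s[j]='b': π[16]=0 (border '')
j=17 s[j]='a': π[17]=1 (border 'a')
j=18 s[j]='c': k: 1→0; π[18]=0 (border '')
j=19 s[j]='a': π[19]=1 (border 'a')
j=20 s[j]='b': π[20]=2 (border 'ab')
j=21 s[j]='b': k: 2→0; π[21]=0 (border '')
j=22 s[j]='b': π[22]=0 (border '')
j=23 s[j]='c': π[23]=0 (border '')
j=24 s[j]='b': π[24]=0 (border '')
j=25 s[j]='a': π[25]=1 (border 'a')
j=26 s[j]='b': π[26]=2 (border 'ab')
j=27 s[j]='c': π[27]=3 (border 'abc')
j=28 s[j]='a': π[28]=4 (border 'abca')
j=29 s[j]='c': π[29]=5 (border 'abcac')
j=30 s[j]='c': k: 5→0; π[30]=0 (border '')
j=31 s[j]='a': π[31]=1 (border 'a')
j=32 s[j]='a': k: 1→0; π[32]=1 (border 'a')
j=33 s[j]='c': k: 1→0; π[33]=0 (border '')
j=34 s[j]='b': π[34]=0 (border '')
j=35 s[j]='b': π[35]=0 (border '')
j=36 s[j]='c': π[36]=0 (border '')
j=37 s[j]='c': π[37]=0 (border '')
j=38 s[j]='b': π[38]=0 (border '')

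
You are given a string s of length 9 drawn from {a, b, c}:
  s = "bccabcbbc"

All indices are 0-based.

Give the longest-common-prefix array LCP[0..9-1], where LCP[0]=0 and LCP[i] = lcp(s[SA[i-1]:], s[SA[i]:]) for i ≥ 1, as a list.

sorted suffixes:
  #0 SA[0]=3  'abcbbc'
  #1 SA[1]=6  'bbc'
  #2 SA[2]=7  'bc'
  #3 SA[3]=4  'bcbbc'
  #4 SA[4]=0  'bccabcbbc'
  #5 SA[5]=8  'c'
  #6 SA[6]=2  'cabcbbc'
  #7 SA[7]=5  'cbbc'
  #8 SA[8]=1  'ccabcbbc'

SA = [3, 6, 7, 4, 0, 8, 2, 5, 1]
rank  pair      lcp
   1  s[3:],s[6:]  0  ''
   2  s[6:],s[7:]  1  'b'
   3  s[7:],s[4:]  2  'bc'
   4  s[4:],s[0:]  2  'bc'
   5  s[0:],s[8:]  0  ''
   6  s[8:],s[2:]  1  'c'
   7  s[2:],s[5:]  1  'c'
   8  s[5:],s[1:]  1  'c'

[0, 0, 1, 2, 2, 0, 1, 1, 1]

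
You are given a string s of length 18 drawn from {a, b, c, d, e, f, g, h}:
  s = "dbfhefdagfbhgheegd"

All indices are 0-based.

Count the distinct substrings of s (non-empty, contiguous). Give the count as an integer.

159

sorted suffixes:
  #0 SA[0]=7  'agfbhgheegd'
  #1 SA[1]=1  'bfhefdagfbhgheegd'
  #2 SA[2]=10  'bhgheegd'
  #3 SA[3]=17  'd'
  #4 SA[4]=6  'dagfbhgheegd'
  #5 SA[5]=0  'dbfhefdagfbhgheegd'
  #6 SA[6]=14  'eegd'
  #7 SA[7]=4  'efdagfbhgheegd'
  #8 SA[8]=15  'egd'
  #9 SA[9]=9  'fbhgheegd'
  #10 SA[10]=5  'fdagfbhgheegd'
  #11 SA[11]=2  'fhefdagfbhgheegd'
  #12 SA[12]=16  'gd'
  #13 SA[13]=8  'gfbhgheegd'
  #14 SA[14]=12  'gheegd'
  #15 SA[15]=13  'heegd'
  #16 SA[16]=3  'hefdagfbhgheegd'
  #17 SA[17]=11  'hgheegd'

SA = [7, 1, 10, 17, 6, 0, 14, 4, 15, 9, 5, 2, 16, 8, 12, 13, 3, 11]
i: (SA[i-1],SA[i]) lcp shared
  1: (7,1) 0 ''
  2: (1,10) 1 'b'
  3: (10,17) 0 ''
  4: (17,6) 1 'd'
  5: (6,0) 1 'd'
  6: (0,14) 0 ''
  7: (14,4) 1 'e'
  8: (4,15) 1 'e'
  9: (15,9) 0 ''
  10: (9,5) 1 'f'
  11: (5,2) 1 'f'
  12: (2,16) 0 ''
  13: (16,8) 1 'g'
  14: (8,12) 1 'g'
  15: (12,13) 0 ''
  16: (13,3) 2 'he'
  17: (3,11) 1 'h'

n(n+1)/2 = 18·19/2 = 171
Σ LCP = 0 + 0 + 1 + 0 + 1 + 1 + 0 + 1 + 1 + 0 + 1 + 1 + 0 + 1 + 1 + 0 + 2 + 1 = 12
distinct = 171 − 12 = 159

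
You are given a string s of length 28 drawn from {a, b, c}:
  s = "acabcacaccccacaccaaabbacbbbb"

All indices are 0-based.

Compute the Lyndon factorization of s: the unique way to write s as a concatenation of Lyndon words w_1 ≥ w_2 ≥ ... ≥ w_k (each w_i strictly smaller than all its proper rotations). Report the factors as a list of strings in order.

emit factor 1: 'ac' (i=0, period=2)
emit factor 2: 'abcacaccccacacc' (i=2, period=15)
emit factor 3: 'aaabbacbbbb' (i=17, period=11)

["ac", "abcacaccccacacc", "aaabbacbbbb"]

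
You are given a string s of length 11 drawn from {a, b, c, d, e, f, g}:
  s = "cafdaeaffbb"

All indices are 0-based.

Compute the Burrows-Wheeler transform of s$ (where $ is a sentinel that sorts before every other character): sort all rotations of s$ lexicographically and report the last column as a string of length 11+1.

rank  rotation      last
    0  $cafdaeaffbb  b
    1  aeaffbb$cafd  d
    2  afdaeaffbb$c  c
    3  affbb$cafdae  e
    4  b$cafdaeaffb  b
    5  bb$cafdaeaff  f
    6  cafdaeaffbb$  $
    7  daeaffbb$caf  f
    8  eaffbb$cafda  a
    9  fbb$cafdaeaf  f
   10  fdaeaffbb$ca  a
   11  ffbb$cafdaea  a

bdcebf$fafaa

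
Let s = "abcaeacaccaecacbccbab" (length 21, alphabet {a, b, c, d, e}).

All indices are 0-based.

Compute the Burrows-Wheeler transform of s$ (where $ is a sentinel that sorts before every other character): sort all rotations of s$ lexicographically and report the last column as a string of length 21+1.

rank  rotation                last
    0  $abcaeacaccaecacbccbab  b
    1  ab$abcaeacaccaecacbccb  b
    2  abcaeacaccaecacbccbab$  $
    3  acaccaecacbccbab$abcae  e
    4  acbccbab$abcaeacaccaec  c
    5  accaecacbccbab$abcaeac  c
    6  aeacaccaecacbccbab$abc  c
    7  aecacbccbab$abcaeacacc  c
    8  b$abcaeacaccaecacbccba  a
    9  bab$abcaeacaccaecacbcc  c
   10  bcaeacaccaecacbccbab$a  a
   11  bccbab$abcaeacaccaecac  c
   12  cacbccbab$abcaeacaccae  e
   13  caccaecacbccbab$abcaea  a
   14  caeacaccaecacbccbab$ab  b
   15  caecacbccbab$abcaeacac  c
   16  cbab$abcaeacaccaecacbc  c
   17  cbccbab$abcaeacaccaeca  a
   18  ccaecacbccbab$abcaeaca  a
   19  ccbab$abcaeacaccaecacb  b
   20  eacaccaecacbccbab$abca  a
   21  ecacbccbab$abcaeacacca  a

bb$eccccacaceabccaabaa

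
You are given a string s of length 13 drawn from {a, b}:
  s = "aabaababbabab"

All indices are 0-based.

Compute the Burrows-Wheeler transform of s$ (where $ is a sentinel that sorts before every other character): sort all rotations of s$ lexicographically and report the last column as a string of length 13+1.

b$bbababaaabaa

rank  rotation        last
    0  $aabaababbabab  b
    1  aabaababbabab$  $
    2  aababbabab$aab  b
    3  ab$aabaababbab  b
    4  abaababbabab$a  a
    5  abab$aabaababb  b
    6  ababbabab$aaba  a
    7  abbabab$aabaab  b
    8  b$aabaababbaba  a
    9  baababbabab$aa  a
   10  bab$aabaababba  a
   11  babab$aabaabab  b
   12  babbabab$aabaa  a
   13  bbabab$aabaaba  a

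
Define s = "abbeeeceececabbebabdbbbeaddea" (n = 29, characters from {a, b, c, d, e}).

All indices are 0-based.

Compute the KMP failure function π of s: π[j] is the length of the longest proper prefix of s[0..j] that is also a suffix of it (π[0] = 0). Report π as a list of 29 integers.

[0, 0, 0, 0, 0, 0, 0, 0, 0, 0, 0, 0, 1, 2, 3, 4, 0, 1, 2, 0, 0, 0, 0, 0, 1, 0, 0, 0, 1]

π[0] = 0
j=1 s[j]='b': π[1]=0 (border '')
j=2 s[j]='b': π[2]=0 (border '')
j=3 s[j]='e': π[3]=0 (border '')
j=4 s[j]='e': π[4]=0 (border '')
j=5 s[j]='e': π[5]=0 (border '')
j=6 s[j]='c': π[6]=0 (border '')
j=7 s[j]='e': π[7]=0 (border '')
j=8 s[j]='e': π[8]=0 (border '')
j=9 s[j]='c': π[9]=0 (border '')
j=10 s[j]='e': π[10]=0 (border '')
j=11 s[j]='c': π[11]=0 (border '')
j=12 s[j]='a': π[12]=1 (border 'a')
j=13 s[j]='b': π[13]=2 (border 'ab')
j=14 s[j]='b': π[14]=3 (border 'abb')
j=15 s[j]='e': π[15]=4 (border 'abbe')
j=16 s[j]='b': k: 4→0; π[16]=0 (border '')
j=17 s[j]='a': π[17]=1 (border 'a')
j=18 s[j]='b': π[18]=2 (border 'ab')
j=19 s[j]='d': k: 2→0; π[19]=0 (border '')
j=20 s[j]='b': π[20]=0 (border '')
j=21 s[j]='b': π[21]=0 (border '')
j=22 s[j]='b': π[22]=0 (border '')
j=23 s[j]='e': π[23]=0 (border '')
j=24 s[j]='a': π[24]=1 (border 'a')
j=25 s[j]='d': k: 1→0; π[25]=0 (border '')
j=26 s[j]='d': π[26]=0 (border '')
j=27 s[j]='e': π[27]=0 (border '')
j=28 s[j]='a': π[28]=1 (border 'a')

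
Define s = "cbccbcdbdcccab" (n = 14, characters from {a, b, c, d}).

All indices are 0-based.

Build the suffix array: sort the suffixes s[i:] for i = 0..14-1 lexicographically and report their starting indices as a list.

[12, 13, 1, 4, 7, 11, 0, 3, 10, 2, 9, 5, 6, 8]

rank | idx | suffix
   0 |  12 | ab
   1 |  13 | b
   2 |   1 | bccbcdbdcccab
   3 |   4 | bcdbdcccab
   4 |   7 | bdcccab
   5 |  11 | cab
   6 |   0 | cbccbcdbdcccab
   7 |   3 | cbcdbdcccab
   8 |  10 | ccab
   9 |   2 | ccbcdbdcccab
  10 |   9 | cccab
  11 |   5 | cdbdcccab
  12 |   6 | dbdcccab
  13 |   8 | dcccab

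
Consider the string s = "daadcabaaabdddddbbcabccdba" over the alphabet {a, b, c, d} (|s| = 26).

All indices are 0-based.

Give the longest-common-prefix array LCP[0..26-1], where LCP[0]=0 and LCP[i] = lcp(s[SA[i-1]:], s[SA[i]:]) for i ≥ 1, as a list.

rank | idx | suffix
   0 |  25 | a
   1 |   7 | aaabdddddbbcabccdba
   2 |   8 | aabdddddbbcabccdba
   3 |   1 | aadcabaaabdddddbbcabccdba
   4 |   5 | abaaabdddddbbcabccdba
   5 |  19 | abccdba
   6 |   9 | abdddddbbcabccdba
   7 |   2 | adcabaaabdddddbbcabccdba
   8 |  24 | ba
   9 |   6 | baaabdddddbbcabccdba
  10 |  16 | bbcabccdba
  11 |  17 | bcabccdba
  12 |  20 | bccdba
  13 |  10 | bdddddbbcabccdba
  14 |   4 | cabaaabdddddbbcabccdba
  15 |  18 | cabccdba
  16 |  21 | ccdba
  17 |  22 | cdba
  18 |   0 | daadcabaaabdddddbbcabccdba
  19 |  23 | dba
  20 |  15 | dbbcabccdba
  21 |   3 | dcabaaabdddddbbcabccdba
  22 |  14 | ddbbcabccdba
  23 |  13 | dddbbcabccdba
  24 |  12 | ddddbbcabccdba
  25 |  11 | dddddbbcabccdba

SA = [25, 7, 8, 1, 5, 19, 9, 2, 24, 6, 16, 17, 20, 10, 4, 18, 21, 22, 0, 23, 15, 3, 14, 13, 12, 11]
[i] adj suffixes → lcp
  [1] 25/7 → 1 ('a')
  [2] 7/8 → 2 ('aa')
  [3] 8/1 → 2 ('aa')
  [4] 1/5 → 1 ('a')
  [5] 5/19 → 2 ('ab')
  [6] 19/9 → 2 ('ab')
  [7] 9/2 → 1 ('a')
  [8] 2/24 → 0 ('')
  [9] 24/6 → 2 ('ba')
  [10] 6/16 → 1 ('b')
  [11] 16/17 → 1 ('b')
  [12] 17/20 → 2 ('bc')
  [13] 20/10 → 1 ('b')
  [14] 10/4 → 0 ('')
  [15] 4/18 → 3 ('cab')
  [16] 18/21 → 1 ('c')
  [17] 21/22 → 1 ('c')
  [18] 22/0 → 0 ('')
  [19] 0/23 → 1 ('d')
  [20] 23/15 → 2 ('db')
  [21] 15/3 → 1 ('d')
  [22] 3/14 → 1 ('d')
  [23] 14/13 → 2 ('dd')
  [24] 13/12 → 3 ('ddd')
  [25] 12/11 → 4 ('dddd')

[0, 1, 2, 2, 1, 2, 2, 1, 0, 2, 1, 1, 2, 1, 0, 3, 1, 1, 0, 1, 2, 1, 1, 2, 3, 4]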